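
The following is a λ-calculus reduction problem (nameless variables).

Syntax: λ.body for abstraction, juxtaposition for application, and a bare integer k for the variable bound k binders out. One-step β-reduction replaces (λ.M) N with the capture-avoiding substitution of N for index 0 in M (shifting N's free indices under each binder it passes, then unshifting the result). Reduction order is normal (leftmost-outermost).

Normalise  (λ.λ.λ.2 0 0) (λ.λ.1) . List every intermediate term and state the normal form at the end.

  start: (λ.λ.λ.2 0 0) (λ.λ.1)
  →1  λ.λ.(λ.λ.1) 0 0
  →2  λ.λ.(λ.1) 0
  →3  λ.λ.0

Answer: normal form = λ.λ.0  (in 3 steps)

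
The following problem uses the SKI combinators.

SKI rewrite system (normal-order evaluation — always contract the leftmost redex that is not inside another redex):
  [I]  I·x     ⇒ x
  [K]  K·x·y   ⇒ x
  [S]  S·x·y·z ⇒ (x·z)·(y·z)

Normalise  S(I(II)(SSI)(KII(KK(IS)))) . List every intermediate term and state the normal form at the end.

  start: S(I(II)(SSI)(KII(KK(IS))))
  [1] S(II(SSI)(KII(KK(IS))))
  [2] S(I(SSI)(KII(KK(IS))))
  [3] S(SSI(KII(KK(IS))))
  [4] S(S(KII(KK(IS)))(I(KII(KK(IS)))))
  [5] S(S(I(KK(IS)))(I(KII(KK(IS)))))
  [6] S(S(KK(IS))(I(KII(KK(IS)))))
  [7] S(SK(I(KII(KK(IS)))))
  [8] S(SK(KII(KK(IS))))
  [9] S(SK(I(KK(IS))))
  [10] S(SK(KK(IS)))
  [11] S(SKK)

Answer: normal form = S(SKK)  (in 11 steps)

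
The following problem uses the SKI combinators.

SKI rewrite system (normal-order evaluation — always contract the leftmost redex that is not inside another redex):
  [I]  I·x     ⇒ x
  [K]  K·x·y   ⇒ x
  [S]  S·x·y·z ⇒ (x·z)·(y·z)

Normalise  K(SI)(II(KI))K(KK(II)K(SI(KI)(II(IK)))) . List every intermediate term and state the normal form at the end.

  start: K(SI)(II(KI))K(KK(II)K(SI(KI)(II(IK))))
  [1] SIK(KK(II)K(SI(KI)(II(IK))))
  [2] I(KK(II)K(SI(KI)(II(IK))))(K(KK(II)K(SI(KI)(II(IK)))))
  [3] KK(II)K(SI(KI)(II(IK)))(K(KK(II)K(SI(KI)(II(IK)))))
  [4] KK(SI(KI)(II(IK)))(K(KK(II)K(SI(KI)(II(IK)))))
  [5] K(K(KK(II)K(SI(KI)(II(IK)))))
  [6] K(K(KK(SI(KI)(II(IK)))))
  [7] K(KK)

Answer: normal form = K(KK)  (in 7 steps)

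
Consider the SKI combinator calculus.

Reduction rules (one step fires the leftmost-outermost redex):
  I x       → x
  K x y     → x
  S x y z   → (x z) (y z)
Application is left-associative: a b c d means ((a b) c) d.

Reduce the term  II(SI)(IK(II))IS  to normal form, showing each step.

Answer: normal form = S  (in 9 steps)

Derivation:
  start: II(SI)(IK(II))IS
  →1  I(SI)(IK(II))IS
  →2  SI(IK(II))IS
  →3  II(IK(II)I)S
  →4  I(IK(II)I)S
  →5  IK(II)IS
  →6  K(II)IS
  →7  IIS
  →8  IS
  →9  S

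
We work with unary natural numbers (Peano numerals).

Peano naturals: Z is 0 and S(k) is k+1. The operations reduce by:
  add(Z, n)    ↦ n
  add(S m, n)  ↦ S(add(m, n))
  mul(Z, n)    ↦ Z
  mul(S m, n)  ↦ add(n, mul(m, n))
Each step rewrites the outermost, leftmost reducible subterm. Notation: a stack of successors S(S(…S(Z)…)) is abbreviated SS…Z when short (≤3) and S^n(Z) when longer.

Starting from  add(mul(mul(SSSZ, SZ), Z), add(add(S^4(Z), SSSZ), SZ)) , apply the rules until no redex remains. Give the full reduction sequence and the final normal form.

Answer: normal form = S^8(Z)  (in 31 steps)

Reduction:
  start: add(mul(mul(SSSZ, SZ), Z), add(add(S^4(Z), SSSZ), SZ))
  [1] add(mul(add(SZ, mul(SSZ, SZ)), Z), add(add(S^4(Z), SSSZ), SZ))
  [2] add(mul(S(add(Z, mul(SSZ, SZ))), Z), add(add(S^4(Z), SSSZ), SZ))
  [3] add(add(Z, mul(add(Z, mul(SSZ, SZ)), Z)), add(add(S^4(Z), SSSZ), SZ))
  [4] add(mul(add(Z, mul(SSZ, SZ)), Z), add(add(S^4(Z), SSSZ), SZ))
  [5] add(mul(mul(SSZ, SZ), Z), add(add(S^4(Z), SSSZ), SZ))
  [6] add(mul(add(SZ, mul(SZ, SZ)), Z), add(add(S^4(Z), SSSZ), SZ))
  [7] add(mul(S(add(Z, mul(SZ, SZ))), Z), add(add(S^4(Z), SSSZ), SZ))
  [8] add(add(Z, mul(add(Z, mul(SZ, SZ)), Z)), add(add(S^4(Z), SSSZ), SZ))
  [9] add(mul(add(Z, mul(SZ, SZ)), Z), add(add(S^4(Z), SSSZ), SZ))
  [10] add(mul(mul(SZ, SZ), Z), add(add(S^4(Z), SSSZ), SZ))
  [11] add(mul(add(SZ, mul(Z, SZ)), Z), add(add(S^4(Z), SSSZ), SZ))
  [12] add(mul(S(add(Z, mul(Z, SZ))), Z), add(add(S^4(Z), SSSZ), SZ))
  [13] add(add(Z, mul(add(Z, mul(Z, SZ)), Z)), add(add(S^4(Z), SSSZ), SZ))
  [14] add(mul(add(Z, mul(Z, SZ)), Z), add(add(S^4(Z), SSSZ), SZ))
  [15] add(mul(mul(Z, SZ), Z), add(add(S^4(Z), SSSZ), SZ))
  [16] add(mul(Z, Z), add(add(S^4(Z), SSSZ), SZ))
  [17] add(Z, add(add(S^4(Z), SSSZ), SZ))
  [18] add(add(S^4(Z), SSSZ), SZ)
  [19] add(S(add(SSSZ, SSSZ)), SZ)
  [20] S(add(add(SSSZ, SSSZ), SZ))
  [21] S(add(S(add(SSZ, SSSZ)), SZ))
  [22] S(S(add(add(SSZ, SSSZ), SZ)))
  [23] S(S(add(S(add(SZ, SSSZ)), SZ)))
  [24] S(S(S(add(add(SZ, SSSZ), SZ))))
  [25] S(S(S(add(S(add(Z, SSSZ)), SZ))))
  [26] S(S(S(S(add(add(Z, SSSZ), SZ)))))
  [27] S(S(S(S(add(SSSZ, SZ)))))
  [28] S(S(S(S(S(add(SSZ, SZ))))))
  [29] S(S(S(S(S(S(add(SZ, SZ)))))))
  [30] S(S(S(S(S(S(S(add(Z, SZ))))))))
  [31] S^8(Z)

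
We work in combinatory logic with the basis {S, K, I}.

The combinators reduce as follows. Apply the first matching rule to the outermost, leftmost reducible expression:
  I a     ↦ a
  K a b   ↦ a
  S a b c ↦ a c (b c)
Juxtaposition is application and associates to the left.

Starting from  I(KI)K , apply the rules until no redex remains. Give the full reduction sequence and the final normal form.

Answer: normal form = I  (in 2 steps)

Reduction:
  start: I(KI)K
  [1] KIK
  [2] I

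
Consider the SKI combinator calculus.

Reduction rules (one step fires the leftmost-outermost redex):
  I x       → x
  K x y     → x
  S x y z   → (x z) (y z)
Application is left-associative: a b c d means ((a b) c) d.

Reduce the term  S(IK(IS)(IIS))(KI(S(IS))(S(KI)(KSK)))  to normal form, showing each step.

  start: S(IK(IS)(IIS))(KI(S(IS))(S(KI)(KSK)))
  →1  S(K(IS)(IIS))(KI(S(IS))(S(KI)(KSK)))
  →2  S(IS)(KI(S(IS))(S(KI)(KSK)))
  →3  SS(KI(S(IS))(S(KI)(KSK)))
  →4  SS(I(S(KI)(KSK)))
  →5  SS(S(KI)(KSK))
  →6  SS(S(KI)S)

Answer: normal form = SS(S(KI)S)  (in 6 steps)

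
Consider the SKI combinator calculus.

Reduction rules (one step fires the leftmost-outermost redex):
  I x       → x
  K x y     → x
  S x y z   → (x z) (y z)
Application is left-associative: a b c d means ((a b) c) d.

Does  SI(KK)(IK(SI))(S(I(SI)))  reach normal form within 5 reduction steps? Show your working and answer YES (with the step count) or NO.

Answer: YES — reaches normal form SI(S(SI)) in 5 ≤ 5 steps

Working:
  start: SI(KK)(IK(SI))(S(I(SI)))
  step 1: I(IK(SI))(KK(IK(SI)))(S(I(SI)))
  step 2: IK(SI)(KK(IK(SI)))(S(I(SI)))
  step 3: K(SI)(KK(IK(SI)))(S(I(SI)))
  step 4: SI(S(I(SI)))
  step 5: SI(S(SI))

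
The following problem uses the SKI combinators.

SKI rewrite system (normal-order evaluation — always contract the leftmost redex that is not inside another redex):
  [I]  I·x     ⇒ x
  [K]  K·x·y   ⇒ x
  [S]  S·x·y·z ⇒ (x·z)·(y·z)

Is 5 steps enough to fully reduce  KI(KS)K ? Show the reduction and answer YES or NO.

Answer: YES — reaches normal form K in 2 ≤ 5 steps

Working:
  start: KI(KS)K
  step 1: IK
  step 2: K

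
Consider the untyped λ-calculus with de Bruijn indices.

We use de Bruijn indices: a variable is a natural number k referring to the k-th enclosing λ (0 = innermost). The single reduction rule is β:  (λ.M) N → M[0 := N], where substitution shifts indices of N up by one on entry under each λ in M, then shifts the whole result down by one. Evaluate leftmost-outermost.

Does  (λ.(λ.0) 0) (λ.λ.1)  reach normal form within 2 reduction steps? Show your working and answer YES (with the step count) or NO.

  start: (λ.(λ.0) 0) (λ.λ.1)
  step 1: (λ.0) (λ.λ.1)
  step 2: λ.λ.1

Answer: YES — reaches normal form λ.λ.1 in 2 ≤ 2 steps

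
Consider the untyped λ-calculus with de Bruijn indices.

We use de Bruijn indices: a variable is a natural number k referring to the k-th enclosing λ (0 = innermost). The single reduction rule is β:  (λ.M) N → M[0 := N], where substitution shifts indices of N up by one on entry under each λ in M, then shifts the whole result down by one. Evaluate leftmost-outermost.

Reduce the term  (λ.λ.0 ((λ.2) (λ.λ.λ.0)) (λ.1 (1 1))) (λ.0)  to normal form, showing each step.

  start: (λ.λ.0 ((λ.2) (λ.λ.λ.0)) (λ.1 (1 1))) (λ.0)
  [1] λ.0 ((λ.λ.0) (λ.λ.λ.0)) (λ.1 (1 1))
  [2] λ.0 (λ.0) (λ.1 (1 1))

Answer: normal form = λ.0 (λ.0) (λ.1 (1 1))  (in 2 steps)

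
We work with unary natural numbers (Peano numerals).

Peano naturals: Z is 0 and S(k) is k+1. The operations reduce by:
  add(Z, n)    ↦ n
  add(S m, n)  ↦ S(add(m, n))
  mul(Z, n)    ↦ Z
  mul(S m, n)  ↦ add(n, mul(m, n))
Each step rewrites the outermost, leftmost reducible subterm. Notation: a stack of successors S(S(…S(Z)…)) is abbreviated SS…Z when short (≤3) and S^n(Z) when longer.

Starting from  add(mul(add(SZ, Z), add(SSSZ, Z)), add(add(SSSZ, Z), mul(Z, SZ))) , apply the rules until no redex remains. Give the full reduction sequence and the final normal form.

Answer: normal form = S^6(Z)  (in 25 steps)

Working:
  start: add(mul(add(SZ, Z), add(SSSZ, Z)), add(add(SSSZ, Z), mul(Z, SZ)))
  [1] add(mul(S(add(Z, Z)), add(SSSZ, Z)), add(add(SSSZ, Z), mul(Z, SZ)))
  [2] add(add(add(SSSZ, Z), mul(add(Z, Z), add(SSSZ, Z))), add(add(SSSZ, Z), mul(Z, SZ)))
  [3] add(add(S(add(SSZ, Z)), mul(add(Z, Z), add(SSSZ, Z))), add(add(SSSZ, Z), mul(Z, SZ)))
  [4] add(S(add(add(SSZ, Z), mul(add(Z, Z), add(SSSZ, Z)))), add(add(SSSZ, Z), mul(Z, SZ)))
  [5] S(add(add(add(SSZ, Z), mul(add(Z, Z), add(SSSZ, Z))), add(add(SSSZ, Z), mul(Z, SZ))))
  [6] S(add(add(S(add(SZ, Z)), mul(add(Z, Z), add(SSSZ, Z))), add(add(SSSZ, Z), mul(Z, SZ))))
  [7] S(add(S(add(add(SZ, Z), mul(add(Z, Z), add(SSSZ, Z)))), add(add(SSSZ, Z), mul(Z, SZ))))
  [8] S(S(add(add(add(SZ, Z), mul(add(Z, Z), add(SSSZ, Z))), add(add(SSSZ, Z), mul(Z, SZ)))))
  [9] S(S(add(add(S(add(Z, Z)), mul(add(Z, Z), add(SSSZ, Z))), add(add(SSSZ, Z), mul(Z, SZ)))))
  [10] S(S(add(S(add(add(Z, Z), mul(add(Z, Z), add(SSSZ, Z)))), add(add(SSSZ, Z), mul(Z, SZ)))))
  [11] S(S(S(add(add(add(Z, Z), mul(add(Z, Z), add(SSSZ, Z))), add(add(SSSZ, Z), mul(Z, SZ))))))
  [12] S(S(S(add(add(Z, mul(add(Z, Z), add(SSSZ, Z))), add(add(SSSZ, Z), mul(Z, SZ))))))
  [13] S(S(S(add(mul(add(Z, Z), add(SSSZ, Z)), add(add(SSSZ, Z), mul(Z, SZ))))))
  [14] S(S(S(add(mul(Z, add(SSSZ, Z)), add(add(SSSZ, Z), mul(Z, SZ))))))
  [15] S(S(S(add(Z, add(add(SSSZ, Z), mul(Z, SZ))))))
  [16] S(S(S(add(add(SSSZ, Z), mul(Z, SZ)))))
  [17] S(S(S(add(S(add(SSZ, Z)), mul(Z, SZ)))))
  [18] S(S(S(S(add(add(SSZ, Z), mul(Z, SZ))))))
  [19] S(S(S(S(add(S(add(SZ, Z)), mul(Z, SZ))))))
  [20] S(S(S(S(S(add(add(SZ, Z), mul(Z, SZ)))))))
  [21] S(S(S(S(S(add(S(add(Z, Z)), mul(Z, SZ)))))))
  [22] S(S(S(S(S(S(add(add(Z, Z), mul(Z, SZ))))))))
  [23] S(S(S(S(S(S(add(Z, mul(Z, SZ))))))))
  [24] S(S(S(S(S(S(mul(Z, SZ)))))))
  [25] S^6(Z)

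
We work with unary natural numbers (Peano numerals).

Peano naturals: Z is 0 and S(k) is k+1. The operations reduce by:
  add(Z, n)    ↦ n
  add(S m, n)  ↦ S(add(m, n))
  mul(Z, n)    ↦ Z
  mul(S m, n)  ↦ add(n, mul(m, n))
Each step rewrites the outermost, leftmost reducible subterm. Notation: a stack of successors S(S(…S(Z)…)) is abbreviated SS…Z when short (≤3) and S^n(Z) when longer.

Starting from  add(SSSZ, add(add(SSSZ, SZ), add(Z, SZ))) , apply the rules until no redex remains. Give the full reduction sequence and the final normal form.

Answer: normal form = S^8(Z)  (in 14 steps)

Reduction:
  start: add(SSSZ, add(add(SSSZ, SZ), add(Z, SZ)))
  [1] S(add(SSZ, add(add(SSSZ, SZ), add(Z, SZ))))
  [2] S(S(add(SZ, add(add(SSSZ, SZ), add(Z, SZ)))))
  [3] S(S(S(add(Z, add(add(SSSZ, SZ), add(Z, SZ))))))
  [4] S(S(S(add(add(SSSZ, SZ), add(Z, SZ)))))
  [5] S(S(S(add(S(add(SSZ, SZ)), add(Z, SZ)))))
  [6] S(S(S(S(add(add(SSZ, SZ), add(Z, SZ))))))
  [7] S(S(S(S(add(S(add(SZ, SZ)), add(Z, SZ))))))
  [8] S(S(S(S(S(add(add(SZ, SZ), add(Z, SZ)))))))
  [9] S(S(S(S(S(add(S(add(Z, SZ)), add(Z, SZ)))))))
  [10] S(S(S(S(S(S(add(add(Z, SZ), add(Z, SZ))))))))
  [11] S(S(S(S(S(S(add(SZ, add(Z, SZ))))))))
  [12] S(S(S(S(S(S(S(add(Z, add(Z, SZ)))))))))
  [13] S(S(S(S(S(S(S(add(Z, SZ))))))))
  [14] S^8(Z)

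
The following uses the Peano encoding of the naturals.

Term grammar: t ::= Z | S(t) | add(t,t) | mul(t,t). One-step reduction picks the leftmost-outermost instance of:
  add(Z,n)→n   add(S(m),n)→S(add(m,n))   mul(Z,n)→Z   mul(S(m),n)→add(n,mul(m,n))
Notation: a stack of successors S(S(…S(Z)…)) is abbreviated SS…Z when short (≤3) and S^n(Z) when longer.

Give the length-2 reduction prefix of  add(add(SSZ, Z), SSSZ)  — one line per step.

Answer: after 2 steps: S(add(add(SZ, Z), SSSZ))

Working:
  start: add(add(SSZ, Z), SSSZ)
  step 1: add(S(add(SZ, Z)), SSSZ)
  step 2: S(add(add(SZ, Z), SSSZ))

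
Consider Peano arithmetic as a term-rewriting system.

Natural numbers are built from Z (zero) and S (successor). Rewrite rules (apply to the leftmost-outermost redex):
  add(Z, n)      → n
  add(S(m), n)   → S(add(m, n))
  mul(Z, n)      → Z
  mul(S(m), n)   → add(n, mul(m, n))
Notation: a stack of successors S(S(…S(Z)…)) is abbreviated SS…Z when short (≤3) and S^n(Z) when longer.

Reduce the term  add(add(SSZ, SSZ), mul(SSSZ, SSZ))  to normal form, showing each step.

Answer: normal form = S^10(Z)  (in 21 steps)

Derivation:
  start: add(add(SSZ, SSZ), mul(SSSZ, SSZ))
  [1] add(S(add(SZ, SSZ)), mul(SSSZ, SSZ))
  [2] S(add(add(SZ, SSZ), mul(SSSZ, SSZ)))
  [3] S(add(S(add(Z, SSZ)), mul(SSSZ, SSZ)))
  [4] S(S(add(add(Z, SSZ), mul(SSSZ, SSZ))))
  [5] S(S(add(SSZ, mul(SSSZ, SSZ))))
  [6] S(S(S(add(SZ, mul(SSSZ, SSZ)))))
  [7] S(S(S(S(add(Z, mul(SSSZ, SSZ))))))
  [8] S(S(S(S(mul(SSSZ, SSZ)))))
  [9] S(S(S(S(add(SSZ, mul(SSZ, SSZ))))))
  [10] S(S(S(S(S(add(SZ, mul(SSZ, SSZ)))))))
  [11] S(S(S(S(S(S(add(Z, mul(SSZ, SSZ))))))))
  [12] S(S(S(S(S(S(mul(SSZ, SSZ)))))))
  [13] S(S(S(S(S(S(add(SSZ, mul(SZ, SSZ))))))))
  [14] S(S(S(S(S(S(S(add(SZ, mul(SZ, SSZ)))))))))
  [15] S(S(S(S(S(S(S(S(add(Z, mul(SZ, SSZ))))))))))
  [16] S(S(S(S(S(S(S(S(mul(SZ, SSZ)))))))))
  [17] S(S(S(S(S(S(S(S(add(SSZ, mul(Z, SSZ))))))))))
  [18] S(S(S(S(S(S(S(S(S(add(SZ, mul(Z, SSZ)))))))))))
  [19] S(S(S(S(S(S(S(S(S(S(add(Z, mul(Z, SSZ))))))))))))
  [20] S(S(S(S(S(S(S(S(S(S(mul(Z, SSZ)))))))))))
  [21] S^10(Z)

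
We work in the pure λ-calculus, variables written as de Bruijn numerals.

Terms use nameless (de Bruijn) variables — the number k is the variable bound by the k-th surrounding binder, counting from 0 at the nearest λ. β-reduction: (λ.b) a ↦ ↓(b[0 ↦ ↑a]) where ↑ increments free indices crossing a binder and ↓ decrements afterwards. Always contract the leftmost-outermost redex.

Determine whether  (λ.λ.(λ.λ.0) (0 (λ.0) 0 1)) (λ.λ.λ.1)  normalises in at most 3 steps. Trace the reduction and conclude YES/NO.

  start: (λ.λ.(λ.λ.0) (0 (λ.0) 0 1)) (λ.λ.λ.1)
  step 1: λ.(λ.λ.0) (0 (λ.0) 0 (λ.λ.λ.1))
  step 2: λ.λ.0

Answer: YES — reaches normal form λ.λ.0 in 2 ≤ 3 steps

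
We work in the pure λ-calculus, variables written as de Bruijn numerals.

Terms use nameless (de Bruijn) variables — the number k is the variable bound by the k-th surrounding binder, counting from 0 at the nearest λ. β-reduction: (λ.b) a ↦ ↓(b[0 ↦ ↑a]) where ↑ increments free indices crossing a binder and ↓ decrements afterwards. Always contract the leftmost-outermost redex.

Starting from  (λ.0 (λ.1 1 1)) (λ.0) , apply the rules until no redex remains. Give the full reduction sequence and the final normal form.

Answer: normal form = λ.λ.0  (in 4 steps)

Working:
  start: (λ.0 (λ.1 1 1)) (λ.0)
  →1  (λ.0) (λ.(λ.0) (λ.0) (λ.0))
  →2  λ.(λ.0) (λ.0) (λ.0)
  →3  λ.(λ.0) (λ.0)
  →4  λ.λ.0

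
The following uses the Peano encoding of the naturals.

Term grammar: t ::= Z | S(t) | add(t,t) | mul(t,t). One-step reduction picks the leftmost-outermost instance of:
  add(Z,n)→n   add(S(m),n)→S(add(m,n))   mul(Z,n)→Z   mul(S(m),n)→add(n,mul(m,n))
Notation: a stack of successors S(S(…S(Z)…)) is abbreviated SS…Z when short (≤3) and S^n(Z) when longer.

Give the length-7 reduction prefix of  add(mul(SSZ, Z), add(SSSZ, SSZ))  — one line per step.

  start: add(mul(SSZ, Z), add(SSSZ, SSZ))
  →1  add(add(Z, mul(SZ, Z)), add(SSSZ, SSZ))
  →2  add(mul(SZ, Z), add(SSSZ, SSZ))
  →3  add(add(Z, mul(Z, Z)), add(SSSZ, SSZ))
  →4  add(mul(Z, Z), add(SSSZ, SSZ))
  →5  add(Z, add(SSSZ, SSZ))
  →6  add(SSSZ, SSZ)
  →7  S(add(SSZ, SSZ))

Answer: after 7 steps: S(add(SSZ, SSZ))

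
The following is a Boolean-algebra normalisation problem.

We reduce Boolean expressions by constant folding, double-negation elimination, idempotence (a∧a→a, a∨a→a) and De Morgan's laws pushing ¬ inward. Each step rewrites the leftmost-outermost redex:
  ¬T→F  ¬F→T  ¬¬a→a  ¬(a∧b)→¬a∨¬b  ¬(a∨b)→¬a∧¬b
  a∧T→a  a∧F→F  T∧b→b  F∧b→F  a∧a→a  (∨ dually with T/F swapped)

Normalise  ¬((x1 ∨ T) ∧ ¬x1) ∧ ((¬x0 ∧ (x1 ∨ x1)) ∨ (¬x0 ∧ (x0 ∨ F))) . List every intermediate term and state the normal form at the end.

Answer: normal form = x1 ∧ ((¬x0 ∧ x1) ∨ (¬x0 ∧ x0))  (in 8 steps)

Derivation:
  start: ¬((x1 ∨ T) ∧ ¬x1) ∧ ((¬x0 ∧ (x1 ∨ x1)) ∨ (¬x0 ∧ (x0 ∨ F)))
  step 1: (¬(x1 ∨ T) ∨ ¬¬x1) ∧ ((¬x0 ∧ (x1 ∨ x1)) ∨ (¬x0 ∧ (x0 ∨ F)))
  step 2: ((¬x1 ∧ ¬T) ∨ ¬¬x1) ∧ ((¬x0 ∧ (x1 ∨ x1)) ∨ (¬x0 ∧ (x0 ∨ F)))
  step 3: ((¬x1 ∧ F) ∨ ¬¬x1) ∧ ((¬x0 ∧ (x1 ∨ x1)) ∨ (¬x0 ∧ (x0 ∨ F)))
  step 4: (F ∨ ¬¬x1) ∧ ((¬x0 ∧ (x1 ∨ x1)) ∨ (¬x0 ∧ (x0 ∨ F)))
  step 5: ¬¬x1 ∧ ((¬x0 ∧ (x1 ∨ x1)) ∨ (¬x0 ∧ (x0 ∨ F)))
  step 6: x1 ∧ ((¬x0 ∧ (x1 ∨ x1)) ∨ (¬x0 ∧ (x0 ∨ F)))
  step 7: x1 ∧ ((¬x0 ∧ x1) ∨ (¬x0 ∧ (x0 ∨ F)))
  step 8: x1 ∧ ((¬x0 ∧ x1) ∨ (¬x0 ∧ x0))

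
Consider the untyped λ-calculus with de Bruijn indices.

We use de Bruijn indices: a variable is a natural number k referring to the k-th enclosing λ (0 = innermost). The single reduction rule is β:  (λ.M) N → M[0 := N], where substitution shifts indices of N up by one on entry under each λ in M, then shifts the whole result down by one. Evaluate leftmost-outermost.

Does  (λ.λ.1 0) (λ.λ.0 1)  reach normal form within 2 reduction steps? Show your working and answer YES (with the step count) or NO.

  start: (λ.λ.1 0) (λ.λ.0 1)
  →1  λ.(λ.λ.0 1) 0
  →2  λ.λ.0 1

Answer: YES — reaches normal form λ.λ.0 1 in 2 ≤ 2 steps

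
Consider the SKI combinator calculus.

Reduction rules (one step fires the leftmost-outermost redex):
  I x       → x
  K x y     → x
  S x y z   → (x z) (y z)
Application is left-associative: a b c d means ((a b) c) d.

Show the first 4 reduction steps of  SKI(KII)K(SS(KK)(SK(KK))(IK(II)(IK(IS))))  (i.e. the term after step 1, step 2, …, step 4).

  start: SKI(KII)K(SS(KK)(SK(KK))(IK(II)(IK(IS))))
  step 1: K(KII)(I(KII))K(SS(KK)(SK(KK))(IK(II)(IK(IS))))
  step 2: KIIK(SS(KK)(SK(KK))(IK(II)(IK(IS))))
  step 3: IK(SS(KK)(SK(KK))(IK(II)(IK(IS))))
  step 4: K(SS(KK)(SK(KK))(IK(II)(IK(IS))))

Answer: after 4 steps: K(SS(KK)(SK(KK))(IK(II)(IK(IS))))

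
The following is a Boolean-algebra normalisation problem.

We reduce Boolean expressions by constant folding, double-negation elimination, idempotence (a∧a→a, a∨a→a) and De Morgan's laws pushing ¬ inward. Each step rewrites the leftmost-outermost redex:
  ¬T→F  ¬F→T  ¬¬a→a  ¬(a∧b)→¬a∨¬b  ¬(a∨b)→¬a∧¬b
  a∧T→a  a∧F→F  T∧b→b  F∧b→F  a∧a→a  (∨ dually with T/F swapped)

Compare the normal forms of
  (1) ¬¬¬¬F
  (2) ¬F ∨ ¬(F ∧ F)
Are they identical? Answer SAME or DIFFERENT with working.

Term A:
  start: ¬¬¬¬F
  →1  ¬¬F
  →2  F

Term B:
  start: ¬F ∨ ¬(F ∧ F)
  →1  T ∨ ¬(F ∧ F)
  →2  T

Answer: DIFFERENT — A ⇓ F, B ⇓ T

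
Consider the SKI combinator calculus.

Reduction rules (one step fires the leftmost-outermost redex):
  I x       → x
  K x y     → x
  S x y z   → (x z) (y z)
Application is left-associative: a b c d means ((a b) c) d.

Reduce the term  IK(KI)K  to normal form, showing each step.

Answer: normal form = KI  (in 2 steps)

Reduction:
  start: IK(KI)K
  step 1: K(KI)K
  step 2: KI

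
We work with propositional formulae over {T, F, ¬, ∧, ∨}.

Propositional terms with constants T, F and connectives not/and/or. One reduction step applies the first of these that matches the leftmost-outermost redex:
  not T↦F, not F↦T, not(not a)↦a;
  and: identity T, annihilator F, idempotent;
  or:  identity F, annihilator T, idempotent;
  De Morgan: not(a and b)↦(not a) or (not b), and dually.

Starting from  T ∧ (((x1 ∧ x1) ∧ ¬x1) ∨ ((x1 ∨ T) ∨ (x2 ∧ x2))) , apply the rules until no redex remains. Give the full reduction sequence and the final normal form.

  start: T ∧ (((x1 ∧ x1) ∧ ¬x1) ∨ ((x1 ∨ T) ∨ (x2 ∧ x2)))
  →1  ((x1 ∧ x1) ∧ ¬x1) ∨ ((x1 ∨ T) ∨ (x2 ∧ x2))
  →2  (x1 ∧ ¬x1) ∨ ((x1 ∨ T) ∨ (x2 ∧ x2))
  →3  (x1 ∧ ¬x1) ∨ (T ∨ (x2 ∧ x2))
  →4  (x1 ∧ ¬x1) ∨ T
  →5  T

Answer: normal form = T  (in 5 steps)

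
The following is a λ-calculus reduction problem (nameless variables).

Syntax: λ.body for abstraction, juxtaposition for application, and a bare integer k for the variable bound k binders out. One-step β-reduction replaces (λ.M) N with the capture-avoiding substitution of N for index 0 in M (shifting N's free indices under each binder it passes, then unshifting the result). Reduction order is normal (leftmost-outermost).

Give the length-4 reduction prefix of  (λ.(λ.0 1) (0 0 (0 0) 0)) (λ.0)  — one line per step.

Answer: after 4 steps: (λ.0) (λ.0) (λ.0) (λ.0)

Reduction:
  start: (λ.(λ.0 1) (0 0 (0 0) 0)) (λ.0)
  [1] (λ.0 (λ.0)) ((λ.0) (λ.0) ((λ.0) (λ.0)) (λ.0))
  [2] (λ.0) (λ.0) ((λ.0) (λ.0)) (λ.0) (λ.0)
  [3] (λ.0) ((λ.0) (λ.0)) (λ.0) (λ.0)
  [4] (λ.0) (λ.0) (λ.0) (λ.0)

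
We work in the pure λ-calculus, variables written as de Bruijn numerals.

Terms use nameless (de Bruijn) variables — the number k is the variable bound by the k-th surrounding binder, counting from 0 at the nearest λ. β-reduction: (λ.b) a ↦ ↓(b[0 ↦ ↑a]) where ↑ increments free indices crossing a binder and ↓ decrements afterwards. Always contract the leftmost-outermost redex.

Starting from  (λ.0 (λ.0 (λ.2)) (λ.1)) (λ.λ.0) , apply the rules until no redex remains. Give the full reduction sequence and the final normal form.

  start: (λ.0 (λ.0 (λ.2)) (λ.1)) (λ.λ.0)
  [1] (λ.λ.0) (λ.0 (λ.λ.λ.0)) (λ.λ.λ.0)
  [2] (λ.0) (λ.λ.λ.0)
  [3] λ.λ.λ.0

Answer: normal form = λ.λ.λ.0  (in 3 steps)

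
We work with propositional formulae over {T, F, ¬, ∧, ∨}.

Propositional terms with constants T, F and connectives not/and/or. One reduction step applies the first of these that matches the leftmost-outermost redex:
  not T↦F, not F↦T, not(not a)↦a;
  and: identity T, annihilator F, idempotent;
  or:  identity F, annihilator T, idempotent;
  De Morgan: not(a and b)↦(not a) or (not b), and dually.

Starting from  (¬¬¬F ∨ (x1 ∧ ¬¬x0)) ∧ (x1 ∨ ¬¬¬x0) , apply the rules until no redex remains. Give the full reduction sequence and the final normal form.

Answer: normal form = x1 ∨ ¬x0  (in 5 steps)

Working:
  start: (¬¬¬F ∨ (x1 ∧ ¬¬x0)) ∧ (x1 ∨ ¬¬¬x0)
  →1  (¬F ∨ (x1 ∧ ¬¬x0)) ∧ (x1 ∨ ¬¬¬x0)
  →2  (T ∨ (x1 ∧ ¬¬x0)) ∧ (x1 ∨ ¬¬¬x0)
  →3  T ∧ (x1 ∨ ¬¬¬x0)
  →4  x1 ∨ ¬¬¬x0
  →5  x1 ∨ ¬x0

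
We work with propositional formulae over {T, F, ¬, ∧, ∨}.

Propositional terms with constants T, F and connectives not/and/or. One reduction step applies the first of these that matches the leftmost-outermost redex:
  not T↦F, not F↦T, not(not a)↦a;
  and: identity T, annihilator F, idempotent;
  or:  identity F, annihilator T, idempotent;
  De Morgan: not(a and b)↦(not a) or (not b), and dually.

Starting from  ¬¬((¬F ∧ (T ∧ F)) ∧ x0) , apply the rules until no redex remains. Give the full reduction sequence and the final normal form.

Answer: normal form = F  (in 5 steps)

Derivation:
  start: ¬¬((¬F ∧ (T ∧ F)) ∧ x0)
  →1  (¬F ∧ (T ∧ F)) ∧ x0
  →2  (T ∧ (T ∧ F)) ∧ x0
  →3  (T ∧ F) ∧ x0
  →4  F ∧ x0
  →5  F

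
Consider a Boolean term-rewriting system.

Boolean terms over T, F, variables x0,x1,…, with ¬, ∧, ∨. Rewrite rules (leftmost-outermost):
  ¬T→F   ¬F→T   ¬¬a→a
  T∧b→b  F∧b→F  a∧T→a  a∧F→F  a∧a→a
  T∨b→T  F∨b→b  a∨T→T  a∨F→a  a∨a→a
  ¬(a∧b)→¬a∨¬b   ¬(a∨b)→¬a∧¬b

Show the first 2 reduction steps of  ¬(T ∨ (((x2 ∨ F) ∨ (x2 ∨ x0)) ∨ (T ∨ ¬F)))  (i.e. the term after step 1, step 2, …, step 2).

Answer: after 2 steps: F ∧ ¬(((x2 ∨ F) ∨ (x2 ∨ x0)) ∨ (T ∨ ¬F))

Derivation:
  start: ¬(T ∨ (((x2 ∨ F) ∨ (x2 ∨ x0)) ∨ (T ∨ ¬F)))
  step 1: ¬T ∧ ¬(((x2 ∨ F) ∨ (x2 ∨ x0)) ∨ (T ∨ ¬F))
  step 2: F ∧ ¬(((x2 ∨ F) ∨ (x2 ∨ x0)) ∨ (T ∨ ¬F))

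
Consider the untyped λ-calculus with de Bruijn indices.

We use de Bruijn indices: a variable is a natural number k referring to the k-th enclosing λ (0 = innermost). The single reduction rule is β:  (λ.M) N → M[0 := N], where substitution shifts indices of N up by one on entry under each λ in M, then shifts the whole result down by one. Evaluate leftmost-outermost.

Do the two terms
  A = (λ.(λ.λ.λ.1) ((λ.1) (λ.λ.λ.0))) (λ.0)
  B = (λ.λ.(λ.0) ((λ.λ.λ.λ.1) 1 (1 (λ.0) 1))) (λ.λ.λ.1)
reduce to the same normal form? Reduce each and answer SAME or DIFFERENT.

Answer: DIFFERENT — A ⇓ λ.λ.1, B ⇓ λ.λ.λ.1

Derivation:
Term A:
  start: (λ.(λ.λ.λ.1) ((λ.1) (λ.λ.λ.0))) (λ.0)
  [1] (λ.λ.λ.1) ((λ.λ.0) (λ.λ.λ.0))
  [2] λ.λ.1

Term B:
  start: (λ.λ.(λ.0) ((λ.λ.λ.λ.1) 1 (1 (λ.0) 1))) (λ.λ.λ.1)
  [1] λ.(λ.0) ((λ.λ.λ.λ.1) (λ.λ.λ.1) ((λ.λ.λ.1) (λ.0) (λ.λ.λ.1)))
  [2] λ.(λ.λ.λ.λ.1) (λ.λ.λ.1) ((λ.λ.λ.1) (λ.0) (λ.λ.λ.1))
  [3] λ.(λ.λ.λ.1) ((λ.λ.λ.1) (λ.0) (λ.λ.λ.1))
  [4] λ.λ.λ.1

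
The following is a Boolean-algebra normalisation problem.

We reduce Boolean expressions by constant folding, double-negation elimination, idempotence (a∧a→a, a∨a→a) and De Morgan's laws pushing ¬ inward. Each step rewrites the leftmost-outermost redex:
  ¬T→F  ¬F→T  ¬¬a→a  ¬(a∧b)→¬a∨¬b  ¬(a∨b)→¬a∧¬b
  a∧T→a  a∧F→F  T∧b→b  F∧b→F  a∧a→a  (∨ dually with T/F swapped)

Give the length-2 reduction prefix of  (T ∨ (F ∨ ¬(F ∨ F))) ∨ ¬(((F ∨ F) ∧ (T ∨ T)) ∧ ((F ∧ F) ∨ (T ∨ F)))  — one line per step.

Answer: after 2 steps: T

Reduction:
  start: (T ∨ (F ∨ ¬(F ∨ F))) ∨ ¬(((F ∨ F) ∧ (T ∨ T)) ∧ ((F ∧ F) ∨ (T ∨ F)))
  step 1: T ∨ ¬(((F ∨ F) ∧ (T ∨ T)) ∧ ((F ∧ F) ∨ (T ∨ F)))
  step 2: T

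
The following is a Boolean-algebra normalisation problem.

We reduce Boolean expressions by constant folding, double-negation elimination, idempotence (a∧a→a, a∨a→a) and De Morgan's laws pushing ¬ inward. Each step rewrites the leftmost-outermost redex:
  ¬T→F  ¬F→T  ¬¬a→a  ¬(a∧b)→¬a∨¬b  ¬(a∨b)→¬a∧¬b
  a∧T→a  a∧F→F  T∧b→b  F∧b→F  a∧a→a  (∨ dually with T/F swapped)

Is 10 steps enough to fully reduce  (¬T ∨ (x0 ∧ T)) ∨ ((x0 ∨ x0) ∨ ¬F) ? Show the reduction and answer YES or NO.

Answer: YES — reaches normal form T in 7 ≤ 10 steps

Reduction:
  start: (¬T ∨ (x0 ∧ T)) ∨ ((x0 ∨ x0) ∨ ¬F)
  [1] (F ∨ (x0 ∧ T)) ∨ ((x0 ∨ x0) ∨ ¬F)
  [2] (x0 ∧ T) ∨ ((x0 ∨ x0) ∨ ¬F)
  [3] x0 ∨ ((x0 ∨ x0) ∨ ¬F)
  [4] x0 ∨ (x0 ∨ ¬F)
  [5] x0 ∨ (x0 ∨ T)
  [6] x0 ∨ T
  [7] T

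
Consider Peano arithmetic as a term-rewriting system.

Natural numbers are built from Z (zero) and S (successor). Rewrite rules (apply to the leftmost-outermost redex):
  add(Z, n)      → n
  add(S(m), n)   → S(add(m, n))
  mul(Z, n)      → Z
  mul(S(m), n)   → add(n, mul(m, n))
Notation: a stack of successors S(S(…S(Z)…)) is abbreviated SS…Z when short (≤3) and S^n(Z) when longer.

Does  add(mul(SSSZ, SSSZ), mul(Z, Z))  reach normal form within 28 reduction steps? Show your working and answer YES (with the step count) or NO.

Answer: YES — reaches normal form S^9(Z) in 27 ≤ 28 steps

Working:
  start: add(mul(SSSZ, SSSZ), mul(Z, Z))
  [1] add(add(SSSZ, mul(SSZ, SSSZ)), mul(Z, Z))
  [2] add(S(add(SSZ, mul(SSZ, SSSZ))), mul(Z, Z))
  [3] S(add(add(SSZ, mul(SSZ, SSSZ)), mul(Z, Z)))
  [4] S(add(S(add(SZ, mul(SSZ, SSSZ))), mul(Z, Z)))
  [5] S(S(add(add(SZ, mul(SSZ, SSSZ)), mul(Z, Z))))
  [6] S(S(add(S(add(Z, mul(SSZ, SSSZ))), mul(Z, Z))))
  [7] S(S(S(add(add(Z, mul(SSZ, SSSZ)), mul(Z, Z)))))
  [8] S(S(S(add(mul(SSZ, SSSZ), mul(Z, Z)))))
  [9] S(S(S(add(add(SSSZ, mul(SZ, SSSZ)), mul(Z, Z)))))
  [10] S(S(S(add(S(add(SSZ, mul(SZ, SSSZ))), mul(Z, Z)))))
  [11] S(S(S(S(add(add(SSZ, mul(SZ, SSSZ)), mul(Z, Z))))))
  [12] S(S(S(S(add(S(add(SZ, mul(SZ, SSSZ))), mul(Z, Z))))))
  [13] S(S(S(S(S(add(add(SZ, mul(SZ, SSSZ)), mul(Z, Z)))))))
  [14] S(S(S(S(S(add(S(add(Z, mul(SZ, SSSZ))), mul(Z, Z)))))))
  [15] S(S(S(S(S(S(add(add(Z, mul(SZ, SSSZ)), mul(Z, Z))))))))
  [16] S(S(S(S(S(S(add(mul(SZ, SSSZ), mul(Z, Z))))))))
  [17] S(S(S(S(S(S(add(add(SSSZ, mul(Z, SSSZ)), mul(Z, Z))))))))
  [18] S(S(S(S(S(S(add(S(add(SSZ, mul(Z, SSSZ))), mul(Z, Z))))))))
  [19] S(S(S(S(S(S(S(add(add(SSZ, mul(Z, SSSZ)), mul(Z, Z)))))))))
  [20] S(S(S(S(S(S(S(add(S(add(SZ, mul(Z, SSSZ))), mul(Z, Z)))))))))
  [21] S(S(S(S(S(S(S(S(add(add(SZ, mul(Z, SSSZ)), mul(Z, Z))))))))))
  [22] S(S(S(S(S(S(S(S(add(S(add(Z, mul(Z, SSSZ))), mul(Z, Z))))))))))
  [23] S(S(S(S(S(S(S(S(S(add(add(Z, mul(Z, SSSZ)), mul(Z, Z)))))))))))
  [24] S(S(S(S(S(S(S(S(S(add(mul(Z, SSSZ), mul(Z, Z)))))))))))
  [25] S(S(S(S(S(S(S(S(S(add(Z, mul(Z, Z)))))))))))
  [26] S(S(S(S(S(S(S(S(S(mul(Z, Z))))))))))
  [27] S^9(Z)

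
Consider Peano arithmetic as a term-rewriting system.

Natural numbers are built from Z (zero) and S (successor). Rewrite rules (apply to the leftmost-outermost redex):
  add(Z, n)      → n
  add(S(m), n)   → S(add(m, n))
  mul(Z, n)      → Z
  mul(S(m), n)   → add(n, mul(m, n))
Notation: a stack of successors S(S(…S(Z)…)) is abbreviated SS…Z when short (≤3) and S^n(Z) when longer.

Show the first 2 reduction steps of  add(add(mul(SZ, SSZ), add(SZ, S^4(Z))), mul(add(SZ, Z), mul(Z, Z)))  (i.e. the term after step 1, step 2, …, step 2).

  start: add(add(mul(SZ, SSZ), add(SZ, S^4(Z))), mul(add(SZ, Z), mul(Z, Z)))
  step 1: add(add(add(SSZ, mul(Z, SSZ)), add(SZ, S^4(Z))), mul(add(SZ, Z), mul(Z, Z)))
  step 2: add(add(S(add(SZ, mul(Z, SSZ))), add(SZ, S^4(Z))), mul(add(SZ, Z), mul(Z, Z)))

Answer: after 2 steps: add(add(S(add(SZ, mul(Z, SSZ))), add(SZ, S^4(Z))), mul(add(SZ, Z), mul(Z, Z)))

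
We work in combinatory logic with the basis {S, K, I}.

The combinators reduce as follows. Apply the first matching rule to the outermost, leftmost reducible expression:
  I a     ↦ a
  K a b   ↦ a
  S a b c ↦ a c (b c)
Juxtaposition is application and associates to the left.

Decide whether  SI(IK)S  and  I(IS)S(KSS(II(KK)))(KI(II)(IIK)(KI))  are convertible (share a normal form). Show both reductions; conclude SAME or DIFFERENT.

Term A:
  start: SI(IK)S
  step 1: IS(IKS)
  step 2: S(IKS)
  step 3: S(KS)

Term B:
  start: I(IS)S(KSS(II(KK)))(KI(II)(IIK)(KI))
  step 1: ISS(KSS(II(KK)))(KI(II)(IIK)(KI))
  step 2: SS(KSS(II(KK)))(KI(II)(IIK)(KI))
  step 3: S(KI(II)(IIK)(KI))(KSS(II(KK))(KI(II)(IIK)(KI)))
  step 4: S(I(IIK)(KI))(KSS(II(KK))(KI(II)(IIK)(KI)))
  step 5: S(IIK(KI))(KSS(II(KK))(KI(II)(IIK)(KI)))
  step 6: S(IK(KI))(KSS(II(KK))(KI(II)(IIK)(KI)))
  step 7: S(K(KI))(KSS(II(KK))(KI(II)(IIK)(KI)))
  step 8: S(K(KI))(S(II(KK))(KI(II)(IIK)(KI)))
  step 9: S(K(KI))(S(I(KK))(KI(II)(IIK)(KI)))
  step 10: S(K(KI))(S(KK)(KI(II)(IIK)(KI)))
  step 11: S(K(KI))(S(KK)(I(IIK)(KI)))
  step 12: S(K(KI))(S(KK)(IIK(KI)))
  step 13: S(K(KI))(S(KK)(IK(KI)))
  step 14: S(K(KI))(S(KK)(K(KI)))

Answer: DIFFERENT — A ⇓ S(KS), B ⇓ S(K(KI))(S(KK)(K(KI)))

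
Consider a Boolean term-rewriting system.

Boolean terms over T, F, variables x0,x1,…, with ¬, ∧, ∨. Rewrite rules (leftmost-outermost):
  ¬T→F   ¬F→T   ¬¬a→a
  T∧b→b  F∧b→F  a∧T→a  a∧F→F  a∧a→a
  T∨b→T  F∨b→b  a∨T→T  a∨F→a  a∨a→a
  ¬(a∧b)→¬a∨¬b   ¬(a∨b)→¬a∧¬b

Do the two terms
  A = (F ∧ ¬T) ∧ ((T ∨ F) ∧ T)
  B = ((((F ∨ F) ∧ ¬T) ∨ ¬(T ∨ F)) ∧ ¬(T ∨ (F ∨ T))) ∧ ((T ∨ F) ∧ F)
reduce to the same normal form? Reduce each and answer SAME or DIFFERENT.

Term A:
  start: (F ∧ ¬T) ∧ ((T ∨ F) ∧ T)
  step 1: F ∧ ((T ∨ F) ∧ T)
  step 2: F

Term B:
  start: ((((F ∨ F) ∧ ¬T) ∨ ¬(T ∨ F)) ∧ ¬(T ∨ (F ∨ T))) ∧ ((T ∨ F) ∧ F)
  step 1: (((F ∧ ¬T) ∨ ¬(T ∨ F)) ∧ ¬(T ∨ (F ∨ T))) ∧ ((T ∨ F) ∧ F)
  step 2: ((F ∨ ¬(T ∨ F)) ∧ ¬(T ∨ (F ∨ T))) ∧ ((T ∨ F) ∧ F)
  step 3: (¬(T ∨ F) ∧ ¬(T ∨ (F ∨ T))) ∧ ((T ∨ F) ∧ F)
  step 4: ((¬T ∧ ¬F) ∧ ¬(T ∨ (F ∨ T))) ∧ ((T ∨ F) ∧ F)
  step 5: ((F ∧ ¬F) ∧ ¬(T ∨ (F ∨ T))) ∧ ((T ∨ F) ∧ F)
  step 6: (F ∧ ¬(T ∨ (F ∨ T))) ∧ ((T ∨ F) ∧ F)
  step 7: F ∧ ((T ∨ F) ∧ F)
  step 8: F

Answer: SAME — A ⇓ F, B ⇓ F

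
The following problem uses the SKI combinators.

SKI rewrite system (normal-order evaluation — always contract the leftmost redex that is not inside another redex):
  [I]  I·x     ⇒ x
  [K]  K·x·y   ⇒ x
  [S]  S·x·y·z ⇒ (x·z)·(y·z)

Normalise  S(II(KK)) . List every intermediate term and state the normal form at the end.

Answer: normal form = S(KK)  (in 2 steps)

Reduction:
  start: S(II(KK))
  →1  S(I(KK))
  →2  S(KK)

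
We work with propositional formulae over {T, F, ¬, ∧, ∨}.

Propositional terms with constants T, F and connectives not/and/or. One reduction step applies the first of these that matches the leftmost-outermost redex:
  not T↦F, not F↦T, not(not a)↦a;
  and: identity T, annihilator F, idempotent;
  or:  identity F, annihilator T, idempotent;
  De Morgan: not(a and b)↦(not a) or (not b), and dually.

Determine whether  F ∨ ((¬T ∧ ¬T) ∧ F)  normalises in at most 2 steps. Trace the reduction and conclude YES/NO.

  start: F ∨ ((¬T ∧ ¬T) ∧ F)
  [1] (¬T ∧ ¬T) ∧ F
  [2] F

Answer: YES — reaches normal form F in 2 ≤ 2 steps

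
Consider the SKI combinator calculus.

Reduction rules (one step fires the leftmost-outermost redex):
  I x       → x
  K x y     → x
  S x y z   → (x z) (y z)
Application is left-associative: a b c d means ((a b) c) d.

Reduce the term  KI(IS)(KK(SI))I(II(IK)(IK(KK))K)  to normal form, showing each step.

  start: KI(IS)(KK(SI))I(II(IK)(IK(KK))K)
  →1  I(KK(SI))I(II(IK)(IK(KK))K)
  →2  KK(SI)I(II(IK)(IK(KK))K)
  →3  KI(II(IK)(IK(KK))K)
  →4  I

Answer: normal form = I  (in 4 steps)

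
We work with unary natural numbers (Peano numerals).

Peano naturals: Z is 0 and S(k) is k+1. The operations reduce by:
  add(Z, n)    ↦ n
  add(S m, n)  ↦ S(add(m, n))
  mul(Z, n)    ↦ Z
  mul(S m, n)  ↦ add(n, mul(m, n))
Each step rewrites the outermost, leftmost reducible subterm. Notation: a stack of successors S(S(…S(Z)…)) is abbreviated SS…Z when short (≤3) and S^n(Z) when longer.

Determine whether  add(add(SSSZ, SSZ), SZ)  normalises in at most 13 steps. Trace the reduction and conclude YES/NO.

Answer: YES — reaches normal form S^6(Z) in 10 ≤ 13 steps

Derivation:
  start: add(add(SSSZ, SSZ), SZ)
  [1] add(S(add(SSZ, SSZ)), SZ)
  [2] S(add(add(SSZ, SSZ), SZ))
  [3] S(add(S(add(SZ, SSZ)), SZ))
  [4] S(S(add(add(SZ, SSZ), SZ)))
  [5] S(S(add(S(add(Z, SSZ)), SZ)))
  [6] S(S(S(add(add(Z, SSZ), SZ))))
  [7] S(S(S(add(SSZ, SZ))))
  [8] S(S(S(S(add(SZ, SZ)))))
  [9] S(S(S(S(S(add(Z, SZ))))))
  [10] S^6(Z)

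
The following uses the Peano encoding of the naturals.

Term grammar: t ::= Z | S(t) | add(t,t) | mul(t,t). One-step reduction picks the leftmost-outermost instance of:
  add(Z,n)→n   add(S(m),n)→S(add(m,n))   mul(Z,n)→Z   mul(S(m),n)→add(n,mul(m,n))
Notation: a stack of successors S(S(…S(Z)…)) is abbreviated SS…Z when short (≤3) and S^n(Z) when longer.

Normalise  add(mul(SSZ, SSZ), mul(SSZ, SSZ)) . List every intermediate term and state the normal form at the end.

Answer: normal form = S^8(Z)  (in 23 steps)

Working:
  start: add(mul(SSZ, SSZ), mul(SSZ, SSZ))
  step 1: add(add(SSZ, mul(SZ, SSZ)), mul(SSZ, SSZ))
  step 2: add(S(add(SZ, mul(SZ, SSZ))), mul(SSZ, SSZ))
  step 3: S(add(add(SZ, mul(SZ, SSZ)), mul(SSZ, SSZ)))
  step 4: S(add(S(add(Z, mul(SZ, SSZ))), mul(SSZ, SSZ)))
  step 5: S(S(add(add(Z, mul(SZ, SSZ)), mul(SSZ, SSZ))))
  step 6: S(S(add(mul(SZ, SSZ), mul(SSZ, SSZ))))
  step 7: S(S(add(add(SSZ, mul(Z, SSZ)), mul(SSZ, SSZ))))
  step 8: S(S(add(S(add(SZ, mul(Z, SSZ))), mul(SSZ, SSZ))))
  step 9: S(S(S(add(add(SZ, mul(Z, SSZ)), mul(SSZ, SSZ)))))
  step 10: S(S(S(add(S(add(Z, mul(Z, SSZ))), mul(SSZ, SSZ)))))
  step 11: S(S(S(S(add(add(Z, mul(Z, SSZ)), mul(SSZ, SSZ))))))
  step 12: S(S(S(S(add(mul(Z, SSZ), mul(SSZ, SSZ))))))
  step 13: S(S(S(S(add(Z, mul(SSZ, SSZ))))))
  step 14: S(S(S(S(mul(SSZ, SSZ)))))
  step 15: S(S(S(S(add(SSZ, mul(SZ, SSZ))))))
  step 16: S(S(S(S(S(add(SZ, mul(SZ, SSZ)))))))
  step 17: S(S(S(S(S(S(add(Z, mul(SZ, SSZ))))))))
  step 18: S(S(S(S(S(S(mul(SZ, SSZ)))))))
  step 19: S(S(S(S(S(S(add(SSZ, mul(Z, SSZ))))))))
  step 20: S(S(S(S(S(S(S(add(SZ, mul(Z, SSZ)))))))))
  step 21: S(S(S(S(S(S(S(S(add(Z, mul(Z, SSZ))))))))))
  step 22: S(S(S(S(S(S(S(S(mul(Z, SSZ)))))))))
  step 23: S^8(Z)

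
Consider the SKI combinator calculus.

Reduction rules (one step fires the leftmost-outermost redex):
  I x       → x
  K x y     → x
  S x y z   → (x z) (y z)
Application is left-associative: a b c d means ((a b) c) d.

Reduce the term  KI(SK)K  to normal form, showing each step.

Answer: normal form = K  (in 2 steps)

Reduction:
  start: KI(SK)K
  →1  IK
  →2  K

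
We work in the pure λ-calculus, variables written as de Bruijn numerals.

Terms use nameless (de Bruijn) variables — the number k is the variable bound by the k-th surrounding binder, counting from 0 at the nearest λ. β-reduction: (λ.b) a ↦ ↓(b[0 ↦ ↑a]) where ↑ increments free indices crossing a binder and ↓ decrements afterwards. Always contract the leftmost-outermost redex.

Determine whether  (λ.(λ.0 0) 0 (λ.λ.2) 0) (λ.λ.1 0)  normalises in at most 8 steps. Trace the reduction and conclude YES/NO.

Answer: YES — reaches normal form λ.λ.λ.1 0 in 7 ≤ 8 steps

Derivation:
  start: (λ.(λ.0 0) 0 (λ.λ.2) 0) (λ.λ.1 0)
  [1] (λ.0 0) (λ.λ.1 0) (λ.λ.λ.λ.1 0) (λ.λ.1 0)
  [2] (λ.λ.1 0) (λ.λ.1 0) (λ.λ.λ.λ.1 0) (λ.λ.1 0)
  [3] (λ.(λ.λ.1 0) 0) (λ.λ.λ.λ.1 0) (λ.λ.1 0)
  [4] (λ.λ.1 0) (λ.λ.λ.λ.1 0) (λ.λ.1 0)
  [5] (λ.(λ.λ.λ.λ.1 0) 0) (λ.λ.1 0)
  [6] (λ.λ.λ.λ.1 0) (λ.λ.1 0)
  [7] λ.λ.λ.1 0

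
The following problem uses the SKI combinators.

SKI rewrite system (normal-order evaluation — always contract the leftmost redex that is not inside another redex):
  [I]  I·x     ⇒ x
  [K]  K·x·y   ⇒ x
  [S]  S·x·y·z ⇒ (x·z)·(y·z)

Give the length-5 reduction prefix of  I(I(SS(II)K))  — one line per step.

Answer: after 5 steps: SKK

Reduction:
  start: I(I(SS(II)K))
  [1] I(SS(II)K)
  [2] SS(II)K
  [3] SK(IIK)
  [4] SK(IK)
  [5] SKK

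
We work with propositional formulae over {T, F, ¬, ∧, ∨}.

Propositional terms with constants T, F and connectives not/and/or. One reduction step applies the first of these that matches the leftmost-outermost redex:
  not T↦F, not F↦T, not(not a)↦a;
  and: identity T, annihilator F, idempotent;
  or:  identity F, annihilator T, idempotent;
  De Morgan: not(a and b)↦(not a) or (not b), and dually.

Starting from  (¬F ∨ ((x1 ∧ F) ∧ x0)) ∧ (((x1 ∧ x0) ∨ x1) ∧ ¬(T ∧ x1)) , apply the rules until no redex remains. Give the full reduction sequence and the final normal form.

Answer: normal form = ((x1 ∧ x0) ∨ x1) ∧ ¬x1  (in 6 steps)

Working:
  start: (¬F ∨ ((x1 ∧ F) ∧ x0)) ∧ (((x1 ∧ x0) ∨ x1) ∧ ¬(T ∧ x1))
  [1] (T ∨ ((x1 ∧ F) ∧ x0)) ∧ (((x1 ∧ x0) ∨ x1) ∧ ¬(T ∧ x1))
  [2] T ∧ (((x1 ∧ x0) ∨ x1) ∧ ¬(T ∧ x1))
  [3] ((x1 ∧ x0) ∨ x1) ∧ ¬(T ∧ x1)
  [4] ((x1 ∧ x0) ∨ x1) ∧ (¬T ∨ ¬x1)
  [5] ((x1 ∧ x0) ∨ x1) ∧ (F ∨ ¬x1)
  [6] ((x1 ∧ x0) ∨ x1) ∧ ¬x1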